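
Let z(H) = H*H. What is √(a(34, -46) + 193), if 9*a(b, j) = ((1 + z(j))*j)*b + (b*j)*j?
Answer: I*√3237307/3 ≈ 599.75*I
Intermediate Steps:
z(H) = H²
a(b, j) = b*j²/9 + b*j*(1 + j²)/9 (a(b, j) = (((1 + j²)*j)*b + (b*j)*j)/9 = ((j*(1 + j²))*b + b*j²)/9 = (b*j*(1 + j²) + b*j²)/9 = (b*j² + b*j*(1 + j²))/9 = b*j²/9 + b*j*(1 + j²)/9)
√(a(34, -46) + 193) = √((⅑)*34*(-46)*(1 - 46 + (-46)²) + 193) = √((⅑)*34*(-46)*(1 - 46 + 2116) + 193) = √((⅑)*34*(-46)*2071 + 193) = √(-3239044/9 + 193) = √(-3237307/9) = I*√3237307/3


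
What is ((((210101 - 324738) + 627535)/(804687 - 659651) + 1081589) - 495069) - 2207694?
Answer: -117564039683/72518 ≈ -1.6212e+6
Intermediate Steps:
((((210101 - 324738) + 627535)/(804687 - 659651) + 1081589) - 495069) - 2207694 = (((-114637 + 627535)/145036 + 1081589) - 495069) - 2207694 = ((512898*(1/145036) + 1081589) - 495069) - 2207694 = ((256449/72518 + 1081589) - 495069) - 2207694 = (78434927551/72518 - 495069) - 2207694 = 42533513809/72518 - 2207694 = -117564039683/72518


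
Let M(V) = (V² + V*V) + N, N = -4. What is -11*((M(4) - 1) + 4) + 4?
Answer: -337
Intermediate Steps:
M(V) = -4 + 2*V² (M(V) = (V² + V*V) - 4 = (V² + V²) - 4 = 2*V² - 4 = -4 + 2*V²)
-11*((M(4) - 1) + 4) + 4 = -11*(((-4 + 2*4²) - 1) + 4) + 4 = -11*(((-4 + 2*16) - 1) + 4) + 4 = -11*(((-4 + 32) - 1) + 4) + 4 = -11*((28 - 1) + 4) + 4 = -11*(27 + 4) + 4 = -11*31 + 4 = -341 + 4 = -337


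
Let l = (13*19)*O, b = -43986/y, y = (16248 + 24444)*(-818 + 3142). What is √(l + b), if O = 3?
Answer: √46019909721474094/7880684 ≈ 27.221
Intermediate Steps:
y = 94568208 (y = 40692*2324 = 94568208)
b = -7331/15761368 (b = -43986/94568208 = -43986*1/94568208 = -7331/15761368 ≈ -0.00046512)
l = 741 (l = (13*19)*3 = 247*3 = 741)
√(l + b) = √(741 - 7331/15761368) = √(11679166357/15761368) = √46019909721474094/7880684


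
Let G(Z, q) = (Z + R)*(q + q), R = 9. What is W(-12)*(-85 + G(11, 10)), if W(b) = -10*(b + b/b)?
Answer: 34650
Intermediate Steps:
G(Z, q) = 2*q*(9 + Z) (G(Z, q) = (Z + 9)*(q + q) = (9 + Z)*(2*q) = 2*q*(9 + Z))
W(b) = -10 - 10*b (W(b) = -10*(b + 1) = -10*(1 + b) = -10 - 10*b)
W(-12)*(-85 + G(11, 10)) = (-10 - 10*(-12))*(-85 + 2*10*(9 + 11)) = (-10 + 120)*(-85 + 2*10*20) = 110*(-85 + 400) = 110*315 = 34650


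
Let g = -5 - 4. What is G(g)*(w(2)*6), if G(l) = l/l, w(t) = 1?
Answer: 6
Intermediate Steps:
g = -9
G(l) = 1
G(g)*(w(2)*6) = 1*(1*6) = 1*6 = 6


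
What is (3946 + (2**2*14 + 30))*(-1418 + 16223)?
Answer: 59693760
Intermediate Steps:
(3946 + (2**2*14 + 30))*(-1418 + 16223) = (3946 + (4*14 + 30))*14805 = (3946 + (56 + 30))*14805 = (3946 + 86)*14805 = 4032*14805 = 59693760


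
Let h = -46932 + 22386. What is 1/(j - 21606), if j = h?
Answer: -1/46152 ≈ -2.1668e-5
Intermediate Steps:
h = -24546
j = -24546
1/(j - 21606) = 1/(-24546 - 21606) = 1/(-46152) = -1/46152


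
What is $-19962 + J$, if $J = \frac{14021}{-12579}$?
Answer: $- \frac{35873717}{1797} \approx -19963.0$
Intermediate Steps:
$J = - \frac{2003}{1797}$ ($J = 14021 \left(- \frac{1}{12579}\right) = - \frac{2003}{1797} \approx -1.1146$)
$-19962 + J = -19962 - \frac{2003}{1797} = - \frac{35873717}{1797}$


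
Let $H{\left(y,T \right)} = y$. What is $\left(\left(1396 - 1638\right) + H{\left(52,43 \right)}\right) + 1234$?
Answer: $1044$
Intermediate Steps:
$\left(\left(1396 - 1638\right) + H{\left(52,43 \right)}\right) + 1234 = \left(\left(1396 - 1638\right) + 52\right) + 1234 = \left(-242 + 52\right) + 1234 = -190 + 1234 = 1044$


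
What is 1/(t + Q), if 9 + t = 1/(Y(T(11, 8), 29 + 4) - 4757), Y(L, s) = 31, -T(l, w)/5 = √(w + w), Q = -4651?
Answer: -4726/22023161 ≈ -0.00021459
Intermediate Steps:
T(l, w) = -5*√2*√w (T(l, w) = -5*√(w + w) = -5*√2*√w)
t = -42535/4726 (t = -9 + 1/(31 - 4757) = -9 + 1/(-4726) = -9 - 1/4726 = -42535/4726 ≈ -9.0002)
1/(t + Q) = 1/(-42535/4726 - 4651) = 1/(-22023161/4726) = -4726/22023161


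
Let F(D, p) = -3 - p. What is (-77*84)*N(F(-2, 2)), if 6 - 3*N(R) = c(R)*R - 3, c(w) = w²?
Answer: -288904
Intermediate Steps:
N(R) = 3 - R³/3 (N(R) = 2 - (R²*R - 3)/3 = 2 - (R³ - 3)/3 = 2 - (-3 + R³)/3 = 2 + (1 - R³/3) = 3 - R³/3)
(-77*84)*N(F(-2, 2)) = (-77*84)*(3 - (-3 - 1*2)³/3) = -6468*(3 - (-3 - 2)³/3) = -6468*(3 - ⅓*(-5)³) = -6468*(3 - ⅓*(-125)) = -6468*(3 + 125/3) = -6468*134/3 = -288904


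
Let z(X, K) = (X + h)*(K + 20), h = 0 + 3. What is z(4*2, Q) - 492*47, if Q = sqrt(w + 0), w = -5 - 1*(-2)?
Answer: -22904 + 11*I*sqrt(3) ≈ -22904.0 + 19.053*I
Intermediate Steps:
w = -3 (w = -5 + 2 = -3)
Q = I*sqrt(3) (Q = sqrt(-3 + 0) = sqrt(-3) = I*sqrt(3) ≈ 1.732*I)
h = 3
z(X, K) = (3 + X)*(20 + K) (z(X, K) = (X + 3)*(K + 20) = (3 + X)*(20 + K))
z(4*2, Q) - 492*47 = (60 + 3*(I*sqrt(3)) + 20*(4*2) + (I*sqrt(3))*(4*2)) - 492*47 = (60 + 3*I*sqrt(3) + 20*8 + (I*sqrt(3))*8) - 23124 = (60 + 3*I*sqrt(3) + 160 + 8*I*sqrt(3)) - 23124 = (220 + 11*I*sqrt(3)) - 23124 = -22904 + 11*I*sqrt(3)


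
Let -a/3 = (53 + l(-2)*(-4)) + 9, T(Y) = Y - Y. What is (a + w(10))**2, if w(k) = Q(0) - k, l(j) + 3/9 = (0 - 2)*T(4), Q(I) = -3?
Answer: 41209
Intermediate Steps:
T(Y) = 0
l(j) = -1/3 (l(j) = -1/3 + (0 - 2)*0 = -1/3 - 2*0 = -1/3 + 0 = -1/3)
w(k) = -3 - k
a = -190 (a = -3*((53 - 1/3*(-4)) + 9) = -3*((53 + 4/3) + 9) = -3*(163/3 + 9) = -3*190/3 = -190)
(a + w(10))**2 = (-190 + (-3 - 1*10))**2 = (-190 + (-3 - 10))**2 = (-190 - 13)**2 = (-203)**2 = 41209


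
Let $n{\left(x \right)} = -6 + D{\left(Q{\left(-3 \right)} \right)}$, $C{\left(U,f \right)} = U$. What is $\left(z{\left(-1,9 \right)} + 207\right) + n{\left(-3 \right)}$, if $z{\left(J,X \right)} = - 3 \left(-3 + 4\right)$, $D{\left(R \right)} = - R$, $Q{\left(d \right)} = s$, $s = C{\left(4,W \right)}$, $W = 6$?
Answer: $194$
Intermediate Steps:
$s = 4$
$Q{\left(d \right)} = 4$
$z{\left(J,X \right)} = -3$ ($z{\left(J,X \right)} = \left(-3\right) 1 = -3$)
$n{\left(x \right)} = -10$ ($n{\left(x \right)} = -6 - 4 = -10$)
$\left(z{\left(-1,9 \right)} + 207\right) + n{\left(-3 \right)} = \left(-3 + 207\right) - 10 = 204 - 10 = 194$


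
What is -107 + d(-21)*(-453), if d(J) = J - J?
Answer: -107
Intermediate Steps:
d(J) = 0
-107 + d(-21)*(-453) = -107 + 0*(-453) = -107 + 0 = -107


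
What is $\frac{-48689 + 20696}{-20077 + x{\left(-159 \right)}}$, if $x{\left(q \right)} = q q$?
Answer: $- \frac{27993}{5204} \approx -5.3791$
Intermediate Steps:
$x{\left(q \right)} = q^{2}$
$\frac{-48689 + 20696}{-20077 + x{\left(-159 \right)}} = \frac{-48689 + 20696}{-20077 + \left(-159\right)^{2}} = - \frac{27993}{-20077 + 25281} = - \frac{27993}{5204}$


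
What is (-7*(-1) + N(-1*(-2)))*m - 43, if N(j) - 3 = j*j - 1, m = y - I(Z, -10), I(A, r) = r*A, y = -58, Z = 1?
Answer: -667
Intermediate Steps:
I(A, r) = A*r
m = -48 (m = -58 - (-10) = -58 - 1*(-10) = -58 + 10 = -48)
N(j) = 2 + j² (N(j) = 3 + (j*j - 1) = 3 + (j² - 1) = 3 + (-1 + j²) = 2 + j²)
(-7*(-1) + N(-1*(-2)))*m - 43 = (-7*(-1) + (2 + (-1*(-2))²))*(-48) - 43 = (7 + (2 + 2²))*(-48) - 43 = (7 + (2 + 4))*(-48) - 43 = (7 + 6)*(-48) - 43 = 13*(-48) - 43 = -624 - 43 = -667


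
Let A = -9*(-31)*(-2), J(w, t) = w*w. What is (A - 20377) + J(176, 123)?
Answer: 10041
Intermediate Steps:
J(w, t) = w**2
A = -558 (A = 279*(-2) = -558)
(A - 20377) + J(176, 123) = (-558 - 20377) + 176**2 = -20935 + 30976 = 10041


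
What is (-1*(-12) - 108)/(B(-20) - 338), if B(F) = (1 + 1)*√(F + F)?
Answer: 8112/28601 + 96*I*√10/28601 ≈ 0.28363 + 0.010614*I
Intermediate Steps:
B(F) = 2*√2*√F (B(F) = 2*√(2*F) = 2*(√2*√F) = 2*√2*√F)
(-1*(-12) - 108)/(B(-20) - 338) = (-1*(-12) - 108)/(2*√2*√(-20) - 338) = (12 - 108)/(2*√2*(2*I*√5) - 338) = -96/(4*I*√10 - 338) = -96/(-338 + 4*I*√10)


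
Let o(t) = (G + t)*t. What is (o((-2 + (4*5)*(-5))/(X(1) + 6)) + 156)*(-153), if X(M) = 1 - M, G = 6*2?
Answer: -36873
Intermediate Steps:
G = 12
o(t) = t*(12 + t) (o(t) = (12 + t)*t = t*(12 + t))
(o((-2 + (4*5)*(-5))/(X(1) + 6)) + 156)*(-153) = (((-2 + (4*5)*(-5))/((1 - 1*1) + 6))*(12 + (-2 + (4*5)*(-5))/((1 - 1*1) + 6)) + 156)*(-153) = (((-2 + 20*(-5))/((1 - 1) + 6))*(12 + (-2 + 20*(-5))/((1 - 1) + 6)) + 156)*(-153) = (((-2 - 100)/(0 + 6))*(12 + (-2 - 100)/(0 + 6)) + 156)*(-153) = ((-102/6)*(12 - 102/6) + 156)*(-153) = ((-102*⅙)*(12 - 102*⅙) + 156)*(-153) = (-17*(12 - 17) + 156)*(-153) = (-17*(-5) + 156)*(-153) = (85 + 156)*(-153) = 241*(-153) = -36873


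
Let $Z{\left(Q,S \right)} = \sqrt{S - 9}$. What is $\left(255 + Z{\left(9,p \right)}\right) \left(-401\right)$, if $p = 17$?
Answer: $-102255 - 802 \sqrt{2} \approx -1.0339 \cdot 10^{5}$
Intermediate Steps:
$Z{\left(Q,S \right)} = \sqrt{-9 + S}$
$\left(255 + Z{\left(9,p \right)}\right) \left(-401\right) = \left(255 + \sqrt{-9 + 17}\right) \left(-401\right) = \left(255 + \sqrt{8}\right) \left(-401\right) = \left(255 + 2 \sqrt{2}\right) \left(-401\right) = -102255 - 802 \sqrt{2}$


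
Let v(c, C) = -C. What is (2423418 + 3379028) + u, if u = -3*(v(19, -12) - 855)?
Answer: 5804975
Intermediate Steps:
u = 2529 (u = -3*(-1*(-12) - 855) = -3*(12 - 855) = -3*(-843) = 2529)
(2423418 + 3379028) + u = (2423418 + 3379028) + 2529 = 5802446 + 2529 = 5804975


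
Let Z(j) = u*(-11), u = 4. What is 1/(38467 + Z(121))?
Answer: 1/38423 ≈ 2.6026e-5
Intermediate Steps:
Z(j) = -44 (Z(j) = 4*(-11) = -44)
1/(38467 + Z(121)) = 1/(38467 - 44) = 1/38423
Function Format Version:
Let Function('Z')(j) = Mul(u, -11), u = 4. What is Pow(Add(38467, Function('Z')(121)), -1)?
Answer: Rational(1, 38423) ≈ 2.6026e-5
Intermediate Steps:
Function('Z')(j) = -44 (Function('Z')(j) = Mul(4, -11) = -44)
Pow(Add(38467, Function('Z')(121)), -1) = Pow(Add(38467, -44), -1) = Pow(38423, -1) = Rational(1, 38423)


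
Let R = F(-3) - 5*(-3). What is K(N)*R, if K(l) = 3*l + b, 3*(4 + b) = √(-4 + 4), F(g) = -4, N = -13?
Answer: -473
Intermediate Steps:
R = 11 (R = -4 - 5*(-3) = -4 + 15 = 11)
b = -4 (b = -4 + √(-4 + 4)/3 = -4 + √0/3 = -4 + (⅓)*0 = -4 + 0 = -4)
K(l) = -4 + 3*l (K(l) = 3*l - 4 = -4 + 3*l)
K(N)*R = (-4 + 3*(-13))*11 = (-4 - 39)*11 = -43*11 = -473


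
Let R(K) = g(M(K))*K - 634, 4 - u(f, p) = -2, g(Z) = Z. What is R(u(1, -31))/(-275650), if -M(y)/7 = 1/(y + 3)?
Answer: 958/413475 ≈ 0.0023169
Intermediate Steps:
M(y) = -7/(3 + y) (M(y) = -7/(y + 3) = -7/(3 + y))
u(f, p) = 6 (u(f, p) = 4 - 1*(-2) = 4 + 2 = 6)
R(K) = -634 - 7*K/(3 + K) (R(K) = (-7/(3 + K))*K - 634 = -7*K/(3 + K) - 634 = -634 - 7*K/(3 + K))
R(u(1, -31))/(-275650) = ((-1902 - 641*6)/(3 + 6))/(-275650) = ((-1902 - 3846)/9)*(-1/275650) = ((⅑)*(-5748))*(-1/275650) = -1916/3*(-1/275650) = 958/413475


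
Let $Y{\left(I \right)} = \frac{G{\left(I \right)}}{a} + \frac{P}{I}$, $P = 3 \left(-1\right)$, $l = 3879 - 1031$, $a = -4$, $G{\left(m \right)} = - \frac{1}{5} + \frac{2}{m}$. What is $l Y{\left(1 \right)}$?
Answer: $- \frac{49128}{5} \approx -9825.6$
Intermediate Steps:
$G{\left(m \right)} = - \frac{1}{5} + \frac{2}{m}$ ($G{\left(m \right)} = \left(-1\right) \frac{1}{5} + \frac{2}{m} = - \frac{1}{5} + \frac{2}{m}$)
$l = 2848$ ($l = 3879 - 1031 = 2848$)
$P = -3$
$Y{\left(I \right)} = - \frac{3}{I} - \frac{10 - I}{20 I}$ ($Y{\left(I \right)} = \frac{\frac{1}{5} \frac{1}{I} \left(10 - I\right)}{-4} - \frac{3}{I} = \frac{10 - I}{5 I} \left(- \frac{1}{4}\right) - \frac{3}{I} = - \frac{10 - I}{20 I} - \frac{3}{I} = - \frac{3}{I} - \frac{10 - I}{20 I}$)
$l Y{\left(1 \right)} = 2848 \frac{-70 + 1}{20 \cdot 1} = 2848 \cdot \frac{1}{20} \cdot 1 \left(-69\right) = 2848 \left(- \frac{69}{20}\right) = - \frac{49128}{5}$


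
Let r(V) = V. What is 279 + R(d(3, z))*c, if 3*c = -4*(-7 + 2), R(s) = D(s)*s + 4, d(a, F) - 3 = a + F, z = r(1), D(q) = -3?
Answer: 497/3 ≈ 165.67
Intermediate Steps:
z = 1
d(a, F) = 3 + F + a (d(a, F) = 3 + (a + F) = 3 + (F + a) = 3 + F + a)
R(s) = 4 - 3*s (R(s) = -3*s + 4 = 4 - 3*s)
c = 20/3 (c = (-4*(-7 + 2))/3 = (-4*(-5))/3 = (1/3)*20 = 20/3 ≈ 6.6667)
279 + R(d(3, z))*c = 279 + (4 - 3*(3 + 1 + 3))*(20/3) = 279 + (4 - 3*7)*(20/3) = 279 + (4 - 21)*(20/3) = 279 - 17*20/3 = 279 - 340/3 = 497/3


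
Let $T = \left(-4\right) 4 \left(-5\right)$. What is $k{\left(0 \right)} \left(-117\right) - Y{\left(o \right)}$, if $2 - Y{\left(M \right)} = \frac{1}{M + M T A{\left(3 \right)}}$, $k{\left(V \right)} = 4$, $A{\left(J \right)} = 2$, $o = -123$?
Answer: $- \frac{9307411}{19803} \approx -470.0$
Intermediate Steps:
$T = 80$ ($T = \left(-16\right) \left(-5\right) = 80$)
$Y{\left(M \right)} = 2 - \frac{1}{161 M}$ ($Y{\left(M \right)} = 2 - \frac{1}{M + M 80 \cdot 2} = 2 - \frac{1}{M + 80 M 2} = 2 - \frac{1}{M + 160 M} = 2 - \frac{1}{161 M}$)
$k{\left(0 \right)} \left(-117\right) - Y{\left(o \right)} = 4 \left(-117\right) - \left(2 - \frac{1}{161 \left(-123\right)}\right) = -468 - \left(2 - - \frac{1}{19803}\right) = -468 - \left(2 + \frac{1}{19803}\right) = -468 - \frac{39607}{19803} = - \frac{9307411}{19803}$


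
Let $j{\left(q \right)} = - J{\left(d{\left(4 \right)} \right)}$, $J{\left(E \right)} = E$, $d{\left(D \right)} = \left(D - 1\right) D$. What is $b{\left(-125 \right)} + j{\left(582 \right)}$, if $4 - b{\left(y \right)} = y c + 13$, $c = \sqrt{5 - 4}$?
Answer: $104$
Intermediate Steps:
$d{\left(D \right)} = D \left(-1 + D\right)$ ($d{\left(D \right)} = \left(-1 + D\right) D = D \left(-1 + D\right)$)
$c = 1$ ($c = \sqrt{1} = 1$)
$b{\left(y \right)} = -9 - y$ ($b{\left(y \right)} = 4 - \left(y 1 + 13\right) = 4 - \left(y + 13\right) = 4 - \left(13 + y\right) = -9 - y$)
$j{\left(q \right)} = -12$ ($j{\left(q \right)} = - 4 \left(-1 + 4\right) = - 4 \cdot 3 = \left(-1\right) 12 = -12$)
$b{\left(-125 \right)} + j{\left(582 \right)} = \left(-9 - -125\right) - 12 = \left(-9 + 125\right) - 12 = 116 - 12 = 104$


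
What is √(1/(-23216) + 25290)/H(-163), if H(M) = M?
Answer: -√851929459189/946052 ≈ -0.97563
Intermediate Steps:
√(1/(-23216) + 25290)/H(-163) = √(1/(-23216) + 25290)/(-163) = √(-1/23216 + 25290)*(-1/163) = √(587132639/23216)*(-1/163) = (√851929459189/5804)*(-1/163) = -√851929459189/946052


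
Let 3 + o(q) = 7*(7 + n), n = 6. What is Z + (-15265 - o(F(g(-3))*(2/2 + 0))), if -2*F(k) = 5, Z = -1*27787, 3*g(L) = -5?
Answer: -43140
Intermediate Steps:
g(L) = -5/3 (g(L) = (1/3)*(-5) = -5/3)
Z = -27787
F(k) = -5/2 (F(k) = -1/2*5 = -5/2)
o(q) = 88 (o(q) = -3 + 7*(7 + 6) = -3 + 7*13 = -3 + 91 = 88)
Z + (-15265 - o(F(g(-3))*(2/2 + 0))) = -27787 + (-15265 - 1*88) = -27787 + (-15265 - 88) = -27787 - 15353 = -43140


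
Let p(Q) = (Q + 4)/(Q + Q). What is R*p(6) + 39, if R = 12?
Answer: 49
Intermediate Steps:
p(Q) = (4 + Q)/(2*Q) (p(Q) = (4 + Q)/((2*Q)) = (4 + Q)*(1/(2*Q)) = (4 + Q)/(2*Q))
R*p(6) + 39 = 12*((½)*(4 + 6)/6) + 39 = 12*((½)*(⅙)*10) + 39 = 12*(⅚) + 39 = 10 + 39 = 49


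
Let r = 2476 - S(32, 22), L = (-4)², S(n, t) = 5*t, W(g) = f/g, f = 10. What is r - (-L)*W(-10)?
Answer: 2350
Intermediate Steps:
W(g) = 10/g
L = 16
r = 2366 (r = 2476 - 5*22 = 2476 - 1*110 = 2476 - 110 = 2366)
r - (-L)*W(-10) = 2366 - (-1*16)*10/(-10) = 2366 - (-16)*10*(-⅒) = 2366 - (-16)*(-1) = 2366 - 1*16 = 2366 - 16 = 2350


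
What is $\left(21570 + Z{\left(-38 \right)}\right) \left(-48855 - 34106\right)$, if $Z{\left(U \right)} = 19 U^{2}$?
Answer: $-4065586766$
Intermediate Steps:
$\left(21570 + Z{\left(-38 \right)}\right) \left(-48855 - 34106\right) = \left(21570 + 19 \left(-38\right)^{2}\right) \left(-48855 - 34106\right) = \left(21570 + 19 \cdot 1444\right) \left(-82961\right) = \left(21570 + 27436\right) \left(-82961\right) = 49006 \left(-82961\right) = -4065586766$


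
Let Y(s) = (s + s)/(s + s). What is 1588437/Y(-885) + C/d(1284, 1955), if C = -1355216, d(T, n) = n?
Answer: 3104039119/1955 ≈ 1.5877e+6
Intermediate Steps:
Y(s) = 1 (Y(s) = (2*s)/((2*s)) = (2*s)*(1/(2*s)) = 1)
1588437/Y(-885) + C/d(1284, 1955) = 1588437/1 - 1355216/1955 = 1588437*1 - 1355216*1/1955 = 1588437 - 1355216/1955 = 3104039119/1955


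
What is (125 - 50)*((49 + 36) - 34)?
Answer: 3825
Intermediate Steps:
(125 - 50)*((49 + 36) - 34) = 75*(85 - 34) = 75*51 = 3825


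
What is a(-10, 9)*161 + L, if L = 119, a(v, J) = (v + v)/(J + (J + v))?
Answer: -567/2 ≈ -283.50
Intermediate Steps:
a(v, J) = 2*v/(v + 2*J) (a(v, J) = (2*v)/(v + 2*J) = 2*v/(v + 2*J))
a(-10, 9)*161 + L = (2*(-10)/(-10 + 2*9))*161 + 119 = (2*(-10)/(-10 + 18))*161 + 119 = (2*(-10)/8)*161 + 119 = (2*(-10)*(⅛))*161 + 119 = -5/2*161 + 119 = -805/2 + 119 = -567/2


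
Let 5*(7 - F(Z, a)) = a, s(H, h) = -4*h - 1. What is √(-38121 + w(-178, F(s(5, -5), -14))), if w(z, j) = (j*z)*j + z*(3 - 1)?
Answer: 3*I*√154367/5 ≈ 235.74*I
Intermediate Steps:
s(H, h) = -1 - 4*h
F(Z, a) = 7 - a/5
w(z, j) = 2*z + z*j² (w(z, j) = z*j² + z*2 = z*j² + 2*z = 2*z + z*j²)
√(-38121 + w(-178, F(s(5, -5), -14))) = √(-38121 - 178*(2 + (7 - ⅕*(-14))²)) = √(-38121 - 178*(2 + (7 + 14/5)²)) = √(-38121 - 178*(2 + (49/5)²)) = √(-38121 - 178*(2 + 2401/25)) = √(-38121 - 178*2451/25) = √(-38121 - 436278/25) = √(-1389303/25) = 3*I*√154367/5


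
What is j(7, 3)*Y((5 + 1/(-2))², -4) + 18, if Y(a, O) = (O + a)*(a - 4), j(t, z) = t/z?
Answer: 30439/48 ≈ 634.15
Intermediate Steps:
Y(a, O) = (-4 + a)*(O + a) (Y(a, O) = (O + a)*(-4 + a) = (-4 + a)*(O + a))
j(7, 3)*Y((5 + 1/(-2))², -4) + 18 = (7/3)*(((5 + 1/(-2))²)² - 4*(-4) - 4*(5 + 1/(-2))² - 4*(5 + 1/(-2))²) + 18 = (7*(⅓))*(((5 - ½)²)² + 16 - 4*(5 - ½)² - 4*(5 - ½)²) + 18 = 7*(((9/2)²)² + 16 - 4*(9/2)² - 4*(9/2)²)/3 + 18 = 7*((81/4)² + 16 - 4*81/4 - 4*81/4)/3 + 18 = 7*(6561/16 + 16 - 81 - 81)/3 + 18 = (7/3)*(4225/16) + 18 = 29575/48 + 18 = 30439/48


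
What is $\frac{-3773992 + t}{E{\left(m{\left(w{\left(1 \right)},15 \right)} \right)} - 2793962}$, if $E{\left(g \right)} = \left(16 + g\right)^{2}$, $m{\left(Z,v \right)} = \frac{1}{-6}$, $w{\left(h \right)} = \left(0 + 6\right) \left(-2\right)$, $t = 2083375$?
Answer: $\frac{60862212}{100573607} \approx 0.60515$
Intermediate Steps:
$w{\left(h \right)} = -12$ ($w{\left(h \right)} = 6 \left(-2\right) = -12$)
$m{\left(Z,v \right)} = - \frac{1}{6}$
$\frac{-3773992 + t}{E{\left(m{\left(w{\left(1 \right)},15 \right)} \right)} - 2793962} = \frac{-3773992 + 2083375}{\left(16 - \frac{1}{6}\right)^{2} - 2793962} = - \frac{1690617}{\left(\frac{95}{6}\right)^{2} - 2793962} = - \frac{1690617}{\frac{9025}{36} - 2793962} = - \frac{1690617}{- \frac{100573607}{36}} = \left(-1690617\right) \left(- \frac{36}{100573607}\right) = \frac{60862212}{100573607}$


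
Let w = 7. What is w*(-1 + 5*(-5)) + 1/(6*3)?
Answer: -3275/18 ≈ -181.94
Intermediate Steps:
w*(-1 + 5*(-5)) + 1/(6*3) = 7*(-1 + 5*(-5)) + 1/(6*3) = 7*(-1 - 25) + 1/18 = 7*(-26) + 1/18 = -182 + 1/18 = -3275/18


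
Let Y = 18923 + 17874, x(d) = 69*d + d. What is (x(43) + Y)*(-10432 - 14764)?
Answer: -1002977172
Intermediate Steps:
x(d) = 70*d
Y = 36797
(x(43) + Y)*(-10432 - 14764) = (70*43 + 36797)*(-10432 - 14764) = (3010 + 36797)*(-25196) = 39807*(-25196) = -1002977172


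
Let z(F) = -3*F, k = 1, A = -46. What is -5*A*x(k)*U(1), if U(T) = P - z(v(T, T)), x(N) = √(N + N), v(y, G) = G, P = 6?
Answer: 2070*√2 ≈ 2927.4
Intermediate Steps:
x(N) = √2*√N (x(N) = √(2*N) = √2*√N)
U(T) = 6 + 3*T (U(T) = 6 - (-3)*T = 6 + 3*T)
-5*A*x(k)*U(1) = -5*(-46*√2*√1)*(6 + 3*1) = -5*(-46*√2)*(6 + 3) = -5*(-46*√2)*9 = -(-2070)*√2 = 2070*√2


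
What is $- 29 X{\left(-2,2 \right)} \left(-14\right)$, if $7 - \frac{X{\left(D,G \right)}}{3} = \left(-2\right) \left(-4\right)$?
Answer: $-1218$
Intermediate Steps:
$X{\left(D,G \right)} = -3$ ($X{\left(D,G \right)} = 21 - 3 \left(\left(-2\right) \left(-4\right)\right) = 21 - 24 = -3$)
$- 29 X{\left(-2,2 \right)} \left(-14\right) = \left(-29\right) \left(-3\right) \left(-14\right) = 87 \left(-14\right) = -1218$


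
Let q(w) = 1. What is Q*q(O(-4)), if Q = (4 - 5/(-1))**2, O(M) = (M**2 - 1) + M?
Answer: 81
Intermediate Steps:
O(M) = -1 + M + M**2 (O(M) = (-1 + M**2) + M = -1 + M + M**2)
Q = 81 (Q = (4 - 5*(-1))**2 = (4 + 5)**2 = 9**2 = 81)
Q*q(O(-4)) = 81*1 = 81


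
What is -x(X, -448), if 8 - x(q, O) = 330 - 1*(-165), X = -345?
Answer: 487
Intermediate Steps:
x(q, O) = -487 (x(q, O) = 8 - (330 - 1*(-165)) = 8 - (330 + 165) = 8 - 1*495 = 8 - 495 = -487)
-x(X, -448) = -1*(-487) = 487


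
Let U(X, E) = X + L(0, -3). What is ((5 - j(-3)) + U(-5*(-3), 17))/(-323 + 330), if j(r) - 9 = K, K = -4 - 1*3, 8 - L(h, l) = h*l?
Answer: 26/7 ≈ 3.7143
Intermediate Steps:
L(h, l) = 8 - h*l
U(X, E) = 8 + X (U(X, E) = X + (8 - 1*0*(-3)) = X + (8 + 0) = X + 8 = 8 + X)
K = -7 (K = -4 - 3 = -7)
j(r) = 2 (j(r) = 9 - 7 = 2)
((5 - j(-3)) + U(-5*(-3), 17))/(-323 + 330) = ((5 - 1*2) + (8 - 5*(-3)))/(-323 + 330) = ((5 - 2) + (8 + 15))/7 = (3 + 23)*(1/7) = 26*(1/7) = 26/7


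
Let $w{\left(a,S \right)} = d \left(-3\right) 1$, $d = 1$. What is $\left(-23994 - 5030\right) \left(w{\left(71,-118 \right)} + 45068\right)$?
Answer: $-1307966560$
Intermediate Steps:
$w{\left(a,S \right)} = -3$ ($w{\left(a,S \right)} = 1 \left(-3\right) 1 = \left(-3\right) 1 = -3$)
$\left(-23994 - 5030\right) \left(w{\left(71,-118 \right)} + 45068\right) = \left(-23994 - 5030\right) \left(-3 + 45068\right) = \left(-29024\right) 45065 = -1307966560$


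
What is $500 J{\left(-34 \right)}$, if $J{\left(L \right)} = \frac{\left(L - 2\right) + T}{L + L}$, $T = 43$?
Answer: $- \frac{875}{17} \approx -51.471$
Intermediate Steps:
$J{\left(L \right)} = \frac{41 + L}{2 L}$ ($J{\left(L \right)} = \frac{\left(L - 2\right) + 43}{L + L} = \frac{\left(-2 + L\right) + 43}{2 L} = \left(41 + L\right) \frac{1}{2 L} = \frac{41 + L}{2 L}$)
$500 J{\left(-34 \right)} = 500 \frac{41 - 34}{2 \left(-34\right)} = 500 \cdot \frac{1}{2} \left(- \frac{1}{34}\right) 7 = 500 \left(- \frac{7}{68}\right) = - \frac{875}{17}$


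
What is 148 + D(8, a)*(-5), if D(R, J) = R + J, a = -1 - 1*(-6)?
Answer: 83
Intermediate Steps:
a = 5 (a = -1 + 6 = 5)
D(R, J) = J + R
148 + D(8, a)*(-5) = 148 + (5 + 8)*(-5) = 148 + 13*(-5) = 148 - 65 = 83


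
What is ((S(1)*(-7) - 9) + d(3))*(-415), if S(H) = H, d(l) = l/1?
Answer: 5395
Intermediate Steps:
d(l) = l (d(l) = l*1 = l)
((S(1)*(-7) - 9) + d(3))*(-415) = ((1*(-7) - 9) + 3)*(-415) = ((-7 - 9) + 3)*(-415) = (-16 + 3)*(-415) = -13*(-415) = 5395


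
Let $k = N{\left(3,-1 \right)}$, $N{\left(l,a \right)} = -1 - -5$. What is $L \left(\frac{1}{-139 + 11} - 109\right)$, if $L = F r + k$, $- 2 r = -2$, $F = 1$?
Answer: $- \frac{69765}{128} \approx -545.04$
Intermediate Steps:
$r = 1$ ($r = \left(- \frac{1}{2}\right) \left(-2\right) = 1$)
$N{\left(l,a \right)} = 4$ ($N{\left(l,a \right)} = -1 + 5 = 4$)
$k = 4$
$L = 5$ ($L = 1 \cdot 1 + 4 = 1 + 4 = 5$)
$L \left(\frac{1}{-139 + 11} - 109\right) = 5 \left(\frac{1}{-139 + 11} - 109\right) = 5 \left(\frac{1}{-128} - 109\right) = 5 \left(- \frac{1}{128} - 109\right) = 5 \left(- \frac{13953}{128}\right) = - \frac{69765}{128}$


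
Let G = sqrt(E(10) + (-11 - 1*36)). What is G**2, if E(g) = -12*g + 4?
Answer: -163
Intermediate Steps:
E(g) = 4 - 12*g
G = I*sqrt(163) (G = sqrt((4 - 12*10) + (-11 - 1*36)) = sqrt((4 - 120) + (-11 - 36)) = sqrt(-116 - 47) = sqrt(-163) = I*sqrt(163) ≈ 12.767*I)
G**2 = (I*sqrt(163))**2 = -163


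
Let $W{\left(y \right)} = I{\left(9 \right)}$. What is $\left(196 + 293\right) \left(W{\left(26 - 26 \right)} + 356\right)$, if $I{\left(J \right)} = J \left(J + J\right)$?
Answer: $253302$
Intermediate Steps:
$I{\left(J \right)} = 2 J^{2}$ ($I{\left(J \right)} = J 2 J = 2 J^{2}$)
$W{\left(y \right)} = 162$ ($W{\left(y \right)} = 2 \cdot 9^{2} = 2 \cdot 81 = 162$)
$\left(196 + 293\right) \left(W{\left(26 - 26 \right)} + 356\right) = \left(196 + 293\right) \left(162 + 356\right) = 489 \cdot 518 = 253302$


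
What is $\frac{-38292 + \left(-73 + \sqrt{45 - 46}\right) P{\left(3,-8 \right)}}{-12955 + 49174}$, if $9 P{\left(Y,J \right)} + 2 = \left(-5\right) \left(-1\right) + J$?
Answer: $- \frac{344263}{325971} - \frac{5 i}{325971} \approx -1.0561 - 1.5339 \cdot 10^{-5} i$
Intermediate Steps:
$P{\left(Y,J \right)} = \frac{1}{3} + \frac{J}{9}$ ($P{\left(Y,J \right)} = - \frac{2}{9} + \frac{\left(-5\right) \left(-1\right) + J}{9} = - \frac{2}{9} + \frac{5 + J}{9} = - \frac{2}{9} + \left(\frac{5}{9} + \frac{J}{9}\right) = \frac{1}{3} + \frac{J}{9}$)
$\frac{-38292 + \left(-73 + \sqrt{45 - 46}\right) P{\left(3,-8 \right)}}{-12955 + 49174} = \frac{-38292 + \left(-73 + \sqrt{45 - 46}\right) \left(\frac{1}{3} + \frac{1}{9} \left(-8\right)\right)}{-12955 + 49174} = \frac{-38292 + \left(-73 + \sqrt{-1}\right) \left(\frac{1}{3} - \frac{8}{9}\right)}{36219} = \left(-38292 + \left(-73 + i\right) \left(- \frac{5}{9}\right)\right) \frac{1}{36219} = \left(-38292 + \left(\frac{365}{9} - \frac{5 i}{9}\right)\right) \frac{1}{36219} = \left(- \frac{344263}{9} - \frac{5 i}{9}\right) \frac{1}{36219} = - \frac{344263}{325971} - \frac{5 i}{325971}$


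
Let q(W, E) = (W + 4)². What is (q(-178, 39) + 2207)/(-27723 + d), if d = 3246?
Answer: -32483/24477 ≈ -1.3271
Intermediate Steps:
q(W, E) = (4 + W)²
(q(-178, 39) + 2207)/(-27723 + d) = ((4 - 178)² + 2207)/(-27723 + 3246) = ((-174)² + 2207)/(-24477) = (30276 + 2207)*(-1/24477) = 32483*(-1/24477) = -32483/24477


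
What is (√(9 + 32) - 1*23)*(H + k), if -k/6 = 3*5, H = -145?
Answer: 5405 - 235*√41 ≈ 3900.3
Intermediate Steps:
k = -90 (k = -18*5 = -6*15 = -90)
(√(9 + 32) - 1*23)*(H + k) = (√(9 + 32) - 1*23)*(-145 - 90) = (√41 - 23)*(-235) = (-23 + √41)*(-235) = 5405 - 235*√41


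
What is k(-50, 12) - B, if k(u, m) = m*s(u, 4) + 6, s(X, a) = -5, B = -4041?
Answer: 3987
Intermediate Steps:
k(u, m) = 6 - 5*m (k(u, m) = m*(-5) + 6 = -5*m + 6 = 6 - 5*m)
k(-50, 12) - B = (6 - 5*12) - 1*(-4041) = (6 - 60) + 4041 = -54 + 4041 = 3987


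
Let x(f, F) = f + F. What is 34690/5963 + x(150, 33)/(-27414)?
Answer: 316633477/54489894 ≈ 5.8109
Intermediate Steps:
x(f, F) = F + f
34690/5963 + x(150, 33)/(-27414) = 34690/5963 + (33 + 150)/(-27414) = 34690*(1/5963) + 183*(-1/27414) = 34690/5963 - 61/9138 = 316633477/54489894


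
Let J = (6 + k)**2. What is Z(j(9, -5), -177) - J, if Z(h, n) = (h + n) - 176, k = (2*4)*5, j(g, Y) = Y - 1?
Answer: -2475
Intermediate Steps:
j(g, Y) = -1 + Y
k = 40 (k = 8*5 = 40)
Z(h, n) = -176 + h + n
J = 2116 (J = (6 + 40)**2 = 46**2 = 2116)
Z(j(9, -5), -177) - J = (-176 + (-1 - 5) - 177) - 1*2116 = (-176 - 6 - 177) - 2116 = -359 - 2116 = -2475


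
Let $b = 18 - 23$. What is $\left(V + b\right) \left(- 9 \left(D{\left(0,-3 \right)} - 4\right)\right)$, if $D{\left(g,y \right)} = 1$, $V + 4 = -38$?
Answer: $-1269$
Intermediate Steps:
$V = -42$ ($V = -4 - 38 = -42$)
$b = -5$ ($b = 18 - 23 = -5$)
$\left(V + b\right) \left(- 9 \left(D{\left(0,-3 \right)} - 4\right)\right) = \left(-42 - 5\right) \left(- 9 \left(1 - 4\right)\right) = - 47 \left(\left(-9\right) \left(-3\right)\right) = \left(-47\right) 27 = -1269$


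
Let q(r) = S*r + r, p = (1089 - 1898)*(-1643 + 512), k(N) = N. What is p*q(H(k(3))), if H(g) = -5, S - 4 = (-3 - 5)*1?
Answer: 13724685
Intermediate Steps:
S = -4 (S = 4 + (-3 - 5)*1 = 4 - 8*1 = 4 - 8 = -4)
p = 914979 (p = -809*(-1131) = 914979)
q(r) = -3*r (q(r) = -4*r + r = -3*r)
p*q(H(k(3))) = 914979*(-3*(-5)) = 914979*15 = 13724685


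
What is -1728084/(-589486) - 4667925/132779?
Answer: -1261111585557/39135680797 ≈ -32.224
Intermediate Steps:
-1728084/(-589486) - 4667925/132779 = -1728084*(-1/589486) - 4667925*1/132779 = 864042/294743 - 4667925/132779 = -1261111585557/39135680797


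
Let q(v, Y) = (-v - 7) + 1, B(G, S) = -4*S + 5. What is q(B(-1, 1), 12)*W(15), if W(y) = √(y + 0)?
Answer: -7*√15 ≈ -27.111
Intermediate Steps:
B(G, S) = 5 - 4*S
W(y) = √y
q(v, Y) = -6 - v (q(v, Y) = (-7 - v) + 1 = -6 - v)
q(B(-1, 1), 12)*W(15) = (-6 - (5 - 4*1))*√15 = (-6 - (5 - 4))*√15 = (-6 - 1*1)*√15 = (-6 - 1)*√15 = -7*√15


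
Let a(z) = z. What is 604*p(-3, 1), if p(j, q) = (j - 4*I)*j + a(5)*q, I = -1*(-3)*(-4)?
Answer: -78520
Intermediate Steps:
I = -12 (I = 3*(-4) = -12)
p(j, q) = 5*q + j*(48 + j) (p(j, q) = (j - 4*(-12))*j + 5*q = (j + 48)*j + 5*q = (48 + j)*j + 5*q = j*(48 + j) + 5*q = 5*q + j*(48 + j))
604*p(-3, 1) = 604*((-3)² + 5*1 + 48*(-3)) = 604*(9 + 5 - 144) = 604*(-130) = -78520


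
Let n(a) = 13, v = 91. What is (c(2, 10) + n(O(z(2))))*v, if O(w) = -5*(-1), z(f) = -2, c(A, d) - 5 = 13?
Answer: 2821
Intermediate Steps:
c(A, d) = 18 (c(A, d) = 5 + 13 = 18)
O(w) = 5
(c(2, 10) + n(O(z(2))))*v = (18 + 13)*91 = 31*91 = 2821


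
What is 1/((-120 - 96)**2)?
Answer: 1/46656 ≈ 2.1433e-5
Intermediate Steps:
1/((-120 - 96)**2) = 1/((-216)**2) = 1/46656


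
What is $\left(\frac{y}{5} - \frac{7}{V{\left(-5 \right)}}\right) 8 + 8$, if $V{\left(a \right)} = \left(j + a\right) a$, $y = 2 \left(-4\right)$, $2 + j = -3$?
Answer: $- \frac{148}{25} \approx -5.92$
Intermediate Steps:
$j = -5$ ($j = -2 - 3 = -5$)
$y = -8$
$V{\left(a \right)} = a \left(-5 + a\right)$ ($V{\left(a \right)} = \left(-5 + a\right) a = a \left(-5 + a\right)$)
$\left(\frac{y}{5} - \frac{7}{V{\left(-5 \right)}}\right) 8 + 8 = \left(- \frac{8}{5} - \frac{7}{\left(-5\right) \left(-5 - 5\right)}\right) 8 + 8 = \left(\left(-8\right) \frac{1}{5} - \frac{7}{\left(-5\right) \left(-10\right)}\right) 8 + 8 = \left(- \frac{8}{5} - \frac{7}{50}\right) 8 + 8 = \left(- \frac{87}{50}\right) 8 + 8 = - \frac{348}{25} + 8 = - \frac{148}{25}$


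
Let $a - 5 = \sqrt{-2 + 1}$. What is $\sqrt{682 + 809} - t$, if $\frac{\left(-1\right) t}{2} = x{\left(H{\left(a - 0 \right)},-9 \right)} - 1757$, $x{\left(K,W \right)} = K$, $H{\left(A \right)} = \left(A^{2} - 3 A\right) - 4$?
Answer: $-3504 + \sqrt{1491} + 14 i \approx -3465.4 + 14.0 i$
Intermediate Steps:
$a = 5 + i$ ($a = 5 + \sqrt{-2 + 1} = 5 + \sqrt{-1} = 5 + i \approx 5.0 + 1.0 i$)
$H{\left(A \right)} = -4 + A^{2} - 3 A$
$t = 3552 - 2 \left(5 + i\right)^{2} + 6 i$ ($t = - 2 \left(\left(-4 + \left(\left(5 + i\right) - 0\right)^{2} - 3 \left(\left(5 + i\right) - 0\right)\right) - 1757\right) = - 2 \left(\left(-4 + \left(\left(5 + i\right) + 0\right)^{2} - 3 \left(\left(5 + i\right) + 0\right)\right) - 1757\right) = - 2 \left(\left(-4 + \left(5 + i\right)^{2} - 3 \left(5 + i\right)\right) - 1757\right) = - 2 \left(\left(-4 + \left(5 + i\right)^{2} - \left(15 + 3 i\right)\right) - 1757\right) = - 2 \left(\left(-19 + \left(5 + i\right)^{2} - 3 i\right) - 1757\right) = - 2 \left(-1776 + \left(5 + i\right)^{2} - 3 i\right) = 3552 - 2 \left(5 + i\right)^{2} + 6 i \approx 3504.0 - 14.0 i$)
$\sqrt{682 + 809} - t = \sqrt{682 + 809} - \left(3504 - 14 i\right) = \sqrt{1491} - \left(3504 - 14 i\right) = -3504 + \sqrt{1491} + 14 i$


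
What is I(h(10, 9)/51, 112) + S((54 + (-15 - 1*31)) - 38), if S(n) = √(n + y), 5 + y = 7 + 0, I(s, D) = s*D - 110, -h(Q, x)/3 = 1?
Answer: -1982/17 + 2*I*√7 ≈ -116.59 + 5.2915*I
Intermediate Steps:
h(Q, x) = -3 (h(Q, x) = -3*1 = -3)
I(s, D) = -110 + D*s (I(s, D) = D*s - 110 = -110 + D*s)
y = 2 (y = -5 + (7 + 0) = -5 + 7 = 2)
S(n) = √(2 + n) (S(n) = √(n + 2) = √(2 + n))
I(h(10, 9)/51, 112) + S((54 + (-15 - 1*31)) - 38) = (-110 + 112*(-3/51)) + √(2 + ((54 + (-15 - 1*31)) - 38)) = (-110 + 112*(-3*1/51)) + √(2 + ((54 + (-15 - 31)) - 38)) = (-110 + 112*(-1/17)) + √(2 + ((54 - 46) - 38)) = (-110 - 112/17) + √(2 + (8 - 38)) = -1982/17 + √(2 - 30) = -1982/17 + √(-28) = -1982/17 + 2*I*√7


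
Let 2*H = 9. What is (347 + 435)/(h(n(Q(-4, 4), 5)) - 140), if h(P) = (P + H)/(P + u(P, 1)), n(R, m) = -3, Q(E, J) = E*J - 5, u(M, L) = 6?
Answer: -1564/279 ≈ -5.6057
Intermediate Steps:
Q(E, J) = -5 + E*J
H = 9/2 (H = (1/2)*9 = 9/2 ≈ 4.5000)
h(P) = (9/2 + P)/(6 + P) (h(P) = (P + 9/2)/(P + 6) = (9/2 + P)/(6 + P))
(347 + 435)/(h(n(Q(-4, 4), 5)) - 140) = (347 + 435)/((9/2 - 3)/(6 - 3) - 140) = 782/((3/2)/3 - 140) = 782/((1/3)*(3/2) - 140) = 782/(1/2 - 140) = 782/(-279/2) = 782*(-2/279) = -1564/279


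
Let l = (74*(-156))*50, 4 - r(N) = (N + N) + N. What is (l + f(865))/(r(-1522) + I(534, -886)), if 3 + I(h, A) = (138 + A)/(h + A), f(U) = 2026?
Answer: -4601392/36553 ≈ -125.88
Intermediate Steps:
I(h, A) = -3 + (138 + A)/(A + h) (I(h, A) = -3 + (138 + A)/(h + A) = -3 + (138 + A)/(A + h))
r(N) = 4 - 3*N (r(N) = 4 - ((N + N) + N) = 4 - (2*N + N) = 4 - 3*N)
l = -577200 (l = -11544*50 = -577200)
(l + f(865))/(r(-1522) + I(534, -886)) = (-577200 + 2026)/((4 - 3*(-1522)) + (138 - 3*534 - 2*(-886))/(-886 + 534)) = -575174/((4 + 4566) + (138 - 1602 + 1772)/(-352)) = -575174/(4570 - 1/352*308) = -575174/(4570 - 7/8) = -575174/36553/8 = -575174*8/36553 = -4601392/36553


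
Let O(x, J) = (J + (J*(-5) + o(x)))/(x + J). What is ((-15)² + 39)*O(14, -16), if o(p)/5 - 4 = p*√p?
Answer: -11088 - 9240*√14 ≈ -45661.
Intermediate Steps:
o(p) = 20 + 5*p^(3/2) (o(p) = 20 + 5*(p*√p) = 20 + 5*p^(3/2))
O(x, J) = (20 - 4*J + 5*x^(3/2))/(J + x) (O(x, J) = (J + (J*(-5) + (20 + 5*x^(3/2))))/(x + J) = (J + (-5*J + (20 + 5*x^(3/2))))/(J + x) = (J + (20 - 5*J + 5*x^(3/2)))/(J + x) = (20 - 4*J + 5*x^(3/2))/(J + x))
((-15)² + 39)*O(14, -16) = ((-15)² + 39)*((20 - 4*(-16) + 5*14^(3/2))/(-16 + 14)) = (225 + 39)*((20 + 64 + 5*(14*√14))/(-2)) = 264*(-(20 + 64 + 70*√14)/2) = 264*(-(84 + 70*√14)/2) = 264*(-42 - 35*√14) = -11088 - 9240*√14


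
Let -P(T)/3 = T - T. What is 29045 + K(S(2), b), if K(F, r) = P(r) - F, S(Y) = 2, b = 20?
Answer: 29043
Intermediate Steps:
P(T) = 0 (P(T) = -3*(T - T) = -3*0 = 0)
K(F, r) = -F (K(F, r) = 0 - F = -F)
29045 + K(S(2), b) = 29045 - 1*2 = 29045 - 2 = 29043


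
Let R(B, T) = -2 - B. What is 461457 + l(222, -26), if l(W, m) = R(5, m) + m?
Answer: 461424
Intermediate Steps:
l(W, m) = -7 + m (l(W, m) = (-2 - 1*5) + m = (-2 - 5) + m = -7 + m)
461457 + l(222, -26) = 461457 + (-7 - 26) = 461457 - 33 = 461424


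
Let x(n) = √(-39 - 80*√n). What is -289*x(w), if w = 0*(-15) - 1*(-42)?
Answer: -289*I*√(39 + 80*√42) ≈ -6823.5*I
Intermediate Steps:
w = 42 (w = 0 + 42 = 42)
-289*x(w) = -289*√(-39 - 80*√42)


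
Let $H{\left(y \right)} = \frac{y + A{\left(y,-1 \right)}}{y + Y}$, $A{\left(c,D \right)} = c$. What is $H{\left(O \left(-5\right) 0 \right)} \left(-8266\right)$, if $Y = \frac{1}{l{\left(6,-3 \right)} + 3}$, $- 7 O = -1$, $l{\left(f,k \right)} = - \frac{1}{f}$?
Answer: $0$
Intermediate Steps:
$O = \frac{1}{7}$ ($O = \left(- \frac{1}{7}\right) \left(-1\right) = \frac{1}{7} \approx 0.14286$)
$Y = \frac{6}{17}$ ($Y = \frac{1}{- \frac{1}{6} + 3} = \frac{1}{\frac{17}{6}} = \frac{6}{17} \approx 0.35294$)
$H{\left(y \right)} = \frac{2 y}{\frac{6}{17} + y}$ ($H{\left(y \right)} = \frac{y + y}{y + \frac{6}{17}} = \frac{2 y}{\frac{6}{17} + y}$)
$H{\left(O \left(-5\right) 0 \right)} \left(-8266\right) = \frac{34 \cdot \frac{1}{7} \left(-5\right) 0}{6 + 17 \cdot \frac{1}{7} \left(-5\right) 0} \left(-8266\right) = \frac{34 \left(\left(- \frac{5}{7}\right) 0\right)}{6 + 17 \left(\left(- \frac{5}{7}\right) 0\right)} \left(-8266\right) = 34 \cdot 0 \frac{1}{6 + 17 \cdot 0} \left(-8266\right) = 34 \cdot 0 \frac{1}{6 + 0} \left(-8266\right) = 34 \cdot 0 \cdot \frac{1}{6} \left(-8266\right) = 0 \left(-8266\right) = 0$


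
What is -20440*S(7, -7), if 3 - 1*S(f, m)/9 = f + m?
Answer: -551880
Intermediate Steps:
S(f, m) = 27 - 9*f - 9*m (S(f, m) = 27 - 9*(f + m) = 27 + (-9*f - 9*m) = 27 - 9*f - 9*m)
-20440*S(7, -7) = -20440*(27 - 9*7 - 9*(-7)) = -20440*(27 - 63 + 63) = -20440*27 = -551880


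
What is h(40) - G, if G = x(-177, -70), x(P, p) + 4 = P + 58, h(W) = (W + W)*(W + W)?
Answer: 6523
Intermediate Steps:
h(W) = 4*W² (h(W) = (2*W)*(2*W) = 4*W²)
x(P, p) = 54 + P (x(P, p) = -4 + (P + 58) = -4 + (58 + P) = 54 + P)
G = -123 (G = 54 - 177 = -123)
h(40) - G = 4*40² - 1*(-123) = 4*1600 + 123 = 6400 + 123 = 6523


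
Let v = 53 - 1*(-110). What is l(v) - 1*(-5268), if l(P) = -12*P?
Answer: 3312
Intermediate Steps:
v = 163 (v = 53 + 110 = 163)
l(v) - 1*(-5268) = -12*163 - 1*(-5268) = -1956 + 5268 = 3312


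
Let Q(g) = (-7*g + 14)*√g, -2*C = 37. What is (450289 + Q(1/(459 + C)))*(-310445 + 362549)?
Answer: 23461858056 + 641921280*√1762/776161 ≈ 2.3462e+10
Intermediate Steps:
C = -37/2 (C = -½*37 = -37/2 ≈ -18.500)
Q(g) = √g*(14 - 7*g) (Q(g) = (14 - 7*g)*√g = √g*(14 - 7*g))
(450289 + Q(1/(459 + C)))*(-310445 + 362549) = (450289 + 7*√(1/(459 - 37/2))*(2 - 1/(459 - 37/2)))*(-310445 + 362549) = (450289 + 7*√(1/(881/2))*(2 - 1/881/2))*52104 = (450289 + 7*√(2/881)*(2 - 1*2/881))*52104 = (450289 + 7*(√1762/881)*(2 - 2/881))*52104 = (450289 + 7*(√1762/881)*(1760/881))*52104 = (450289 + 12320*√1762/776161)*52104 = 23461858056 + 641921280*√1762/776161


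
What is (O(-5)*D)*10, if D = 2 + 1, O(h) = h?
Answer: -150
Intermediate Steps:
D = 3
(O(-5)*D)*10 = -5*3*10 = -15*10 = -150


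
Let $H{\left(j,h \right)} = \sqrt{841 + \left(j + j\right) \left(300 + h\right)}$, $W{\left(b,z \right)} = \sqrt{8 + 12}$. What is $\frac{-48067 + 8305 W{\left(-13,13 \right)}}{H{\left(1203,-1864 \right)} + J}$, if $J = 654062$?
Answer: $- \frac{31438798154}{427800861987} + \frac{10863969820 \sqrt{5}}{427800861987} - \frac{16610 i \sqrt{18810715}}{427800861987} + \frac{48067 i \sqrt{3762143}}{427800861987} \approx -0.016705 + 4.9537 \cdot 10^{-5} i$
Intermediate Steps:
$W{\left(b,z \right)} = 2 \sqrt{5}$ ($W{\left(b,z \right)} = \sqrt{20} = 2 \sqrt{5}$)
$H{\left(j,h \right)} = \sqrt{841 + 2 j \left(300 + h\right)}$
$\frac{-48067 + 8305 W{\left(-13,13 \right)}}{H{\left(1203,-1864 \right)} + J} = \frac{-48067 + 8305 \cdot 2 \sqrt{5}}{\sqrt{841 + 600 \cdot 1203 + 2 \left(-1864\right) 1203} + 654062} = \frac{-48067 + 16610 \sqrt{5}}{\sqrt{841 + 721800 - 4484784} + 654062} = \frac{-48067 + 16610 \sqrt{5}}{\sqrt{-3762143} + 654062} = \frac{-48067 + 16610 \sqrt{5}}{i \sqrt{3762143} + 654062} = \frac{-48067 + 16610 \sqrt{5}}{654062 + i \sqrt{3762143}}$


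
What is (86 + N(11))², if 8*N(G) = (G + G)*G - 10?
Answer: 13225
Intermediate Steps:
N(G) = -5/4 + G²/4 (N(G) = ((G + G)*G - 10)/8 = ((2*G)*G - 10)/8 = (2*G² - 10)/8 = (-10 + 2*G²)/8 = -5/4 + G²/4)
(86 + N(11))² = (86 + (-5/4 + (¼)*11²))² = (86 + (-5/4 + (¼)*121))² = (86 + (-5/4 + 121/4))² = (86 + 29)² = 115² = 13225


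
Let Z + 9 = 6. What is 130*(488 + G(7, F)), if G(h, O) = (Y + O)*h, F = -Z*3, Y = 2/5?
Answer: 71994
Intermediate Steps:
Z = -3 (Z = -9 + 6 = -3)
Y = ⅖ (Y = 2*(⅕) = ⅖ ≈ 0.40000)
F = 9 (F = -1*(-3)*3 = 3*3 = 9)
G(h, O) = h*(⅖ + O) (G(h, O) = (⅖ + O)*h = h*(⅖ + O))
130*(488 + G(7, F)) = 130*(488 + (⅕)*7*(2 + 5*9)) = 130*(488 + (⅕)*7*(2 + 45)) = 130*(488 + (⅕)*7*47) = 130*(488 + 329/5) = 130*(2769/5) = 71994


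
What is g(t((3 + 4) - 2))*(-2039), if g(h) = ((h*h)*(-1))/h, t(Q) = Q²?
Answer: 50975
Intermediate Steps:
g(h) = -h (g(h) = (h²*(-1))/h = (-h²)/h = -h)
g(t((3 + 4) - 2))*(-2039) = -((3 + 4) - 2)²*(-2039) = -(7 - 2)²*(-2039) = -1*5²*(-2039) = -1*25*(-2039) = -25*(-2039) = 50975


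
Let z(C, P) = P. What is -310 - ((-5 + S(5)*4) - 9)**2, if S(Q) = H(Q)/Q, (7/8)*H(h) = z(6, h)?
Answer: -19546/49 ≈ -398.90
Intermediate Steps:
H(h) = 8*h/7
S(Q) = 8/7 (S(Q) = (8*Q/7)/Q = 8/7)
-310 - ((-5 + S(5)*4) - 9)**2 = -310 - ((-5 + (8/7)*4) - 9)**2 = -310 - ((-5 + 32/7) - 9)**2 = -310 - (-3/7 - 9)**2 = -310 - (-66/7)**2 = -310 - 1*4356/49 = -310 - 4356/49 = -19546/49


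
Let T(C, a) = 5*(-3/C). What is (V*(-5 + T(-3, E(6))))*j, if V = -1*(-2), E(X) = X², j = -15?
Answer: 0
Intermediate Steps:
T(C, a) = -15/C
V = 2
(V*(-5 + T(-3, E(6))))*j = (2*(-5 - 15/(-3)))*(-15) = (2*(-5 - 15*(-⅓)))*(-15) = (2*(-5 + 5))*(-15) = (2*0)*(-15) = 0*(-15) = 0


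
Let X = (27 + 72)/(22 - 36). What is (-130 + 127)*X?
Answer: 297/14 ≈ 21.214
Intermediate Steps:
X = -99/14 (X = 99/(-14) = 99*(-1/14) = -99/14 ≈ -7.0714)
(-130 + 127)*X = (-130 + 127)*(-99/14) = -3*(-99/14) = 297/14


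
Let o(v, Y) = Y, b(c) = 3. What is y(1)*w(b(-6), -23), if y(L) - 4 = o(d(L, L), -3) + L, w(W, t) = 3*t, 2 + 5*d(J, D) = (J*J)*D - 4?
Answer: -138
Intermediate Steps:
d(J, D) = -6/5 + D*J**2/5 (d(J, D) = -2/5 + ((J*J)*D - 4)/5 = -2/5 + (J**2*D - 4)/5 = -2/5 + (D*J**2 - 4)/5 = -2/5 + (-4 + D*J**2)/5 = -2/5 + (-4/5 + D*J**2/5) = -6/5 + D*J**2/5)
y(L) = 1 + L (y(L) = 4 + (-3 + L) = 1 + L)
y(1)*w(b(-6), -23) = (1 + 1)*(3*(-23)) = 2*(-69) = -138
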